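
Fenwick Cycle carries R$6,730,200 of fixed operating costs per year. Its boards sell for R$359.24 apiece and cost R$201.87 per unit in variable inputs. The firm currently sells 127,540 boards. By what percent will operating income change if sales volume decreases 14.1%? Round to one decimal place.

At 127,540 units, contribution = 127,540 × R$157.37 = R$20,070,969.80.
EBIT = R$20,070,969.80 − R$6,730,200 = R$13,340,769.80.
DOL = contribution ÷ EBIT = R$20,070,969.80 ÷ R$13,340,769.80 = 1.5045.
%ΔEBIT = DOL × %ΔSales = 1.5045 × -14.1% = -21.2%.

-21.2%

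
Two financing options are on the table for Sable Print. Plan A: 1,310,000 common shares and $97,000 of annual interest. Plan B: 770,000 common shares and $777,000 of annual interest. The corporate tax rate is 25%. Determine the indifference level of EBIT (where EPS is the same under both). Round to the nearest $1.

Set EPS_A = EPS_B: (EBIT − $97,000)(1 − 0.25) ÷ 1,310,000 = (EBIT − $777,000)(1 − 0.25) ÷ 770,000.
The (1 − t) factor cancels: (EBIT − 97,000) × 770,000 = (EBIT − 777,000) × 1,310,000.
EBIT × (1,310,000 − 770,000) = 777,000 × 1,310,000 − 97,000 × 770,000 = 943,180,000,000, so EBIT = 943,180,000,000 ÷ 540,000 = 1,746,629.63.

$1,746,630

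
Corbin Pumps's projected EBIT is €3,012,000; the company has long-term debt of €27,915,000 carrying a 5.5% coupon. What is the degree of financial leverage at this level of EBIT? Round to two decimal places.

Interest = €1,535,325.00.
DFL = EBIT ÷ (EBIT − I) = €3,012,000 ÷ (€3,012,000 − €1,535,325.00) = €3,012,000 ÷ €1,476,675.00 = 2.0397.

2.04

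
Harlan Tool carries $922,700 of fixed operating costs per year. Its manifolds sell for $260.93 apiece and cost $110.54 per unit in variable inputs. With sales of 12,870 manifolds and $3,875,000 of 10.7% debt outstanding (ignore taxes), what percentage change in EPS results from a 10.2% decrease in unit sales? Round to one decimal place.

-33.0%

Contribution at this volume is 12,870 × $150.39 = $1,935,519.30.
EBIT = $1,935,519.30 − $922,700 = $1,012,819.30.
After interest of $414,625.00, pre-tax earnings = $598,194.30.
Degree of combined leverage = contribution ÷ (EBIT − I) = $1,935,519.30 ÷ $598,194.30 = 3.2356.
%ΔEPS = DCL × %ΔSales = 3.2356 × -10.2% = -33.0%.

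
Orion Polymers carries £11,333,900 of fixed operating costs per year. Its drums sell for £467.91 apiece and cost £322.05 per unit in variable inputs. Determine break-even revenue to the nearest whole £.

£36,358,461

CM per unit = £467.91 − £322.05 = £145.86; CM ratio = £145.86 / £467.91 = 0.3117.
Break-even sales = FC ÷ CM ratio = £11,333,900 × £467.91 / £145.86 = £36,358,461.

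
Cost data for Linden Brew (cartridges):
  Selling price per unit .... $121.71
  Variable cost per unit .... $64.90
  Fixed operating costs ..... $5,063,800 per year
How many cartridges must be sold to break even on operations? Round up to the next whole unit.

Each unit contributes $121.71 − $64.90 = $56.81.
Units to break even: $5,063,800 ÷ $56.81 = 89,135.72, rounded up to 89,136.

89,136 cartridges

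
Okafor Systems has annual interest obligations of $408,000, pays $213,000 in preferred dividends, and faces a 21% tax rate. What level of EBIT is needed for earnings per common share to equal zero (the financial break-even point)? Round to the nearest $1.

Preferred dividends are paid after tax, so their pre-tax equivalent is $213,000 ÷ (1 − 0.21) = $269,620.25.
Financial break-even EBIT = interest + D_p ÷ (1 − t) = $408,000 + $269,620.25 = $677,620.25.

$677,620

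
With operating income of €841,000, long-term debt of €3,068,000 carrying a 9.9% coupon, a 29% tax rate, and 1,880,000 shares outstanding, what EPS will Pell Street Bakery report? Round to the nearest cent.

€0.20

Interest = €303,732.00, so EBT = €841,000 − €303,732.00 = €537,268.00.
After tax at 29%: net income = €537,268.00 × 0.71 = €381,460.28.
EPS = €381,460.28 ÷ 1,880,000 = €0.20.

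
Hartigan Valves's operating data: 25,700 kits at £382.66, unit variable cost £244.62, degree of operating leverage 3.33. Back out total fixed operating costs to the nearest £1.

£2,482,274

At 25,700 units, contribution = 25,700 × £138.04 = £3,547,628.00.
DOL = contribution / EBIT, so EBIT = £3,547,628.00 / 3.33 = £1,065,353.75.
Fixed costs = CM − EBIT = £3,547,628.00 − £1,065,353.75 = £2,482,274.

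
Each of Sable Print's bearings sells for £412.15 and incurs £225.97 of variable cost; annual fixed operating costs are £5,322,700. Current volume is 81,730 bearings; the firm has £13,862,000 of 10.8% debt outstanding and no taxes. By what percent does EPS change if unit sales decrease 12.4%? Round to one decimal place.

Contribution at this volume is 81,730 × £186.18 = £15,216,491.40.
EBIT = £15,216,491.40 − £5,322,700 = £9,893,791.40.
Interest = £1,497,096.00, so EBIT − I = £8,396,695.40.
DCL = total CM / (EBIT − I) = £15,216,491.40 / £8,396,695.40 = 1.8122.
EPS therefore changes by 1.8122 × (-12.4%) = -22.5%.

-22.5%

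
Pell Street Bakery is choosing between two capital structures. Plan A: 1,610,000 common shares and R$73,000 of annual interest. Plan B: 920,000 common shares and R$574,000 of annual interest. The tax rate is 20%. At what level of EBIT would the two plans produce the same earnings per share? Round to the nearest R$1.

R$1,242,000

At indifference, (EBIT − 73,000)(1 − t)/1,610,000 = (EBIT − 574,000)(1 − t)/920,000.
Cancelling (1 − t) and cross-multiplying: 920,000·(EBIT − 73,000) = 1,610,000·(EBIT − 574,000).
EBIT × (1,610,000 − 920,000) = 574,000 × 1,610,000 − 73,000 × 920,000 = 856,980,000,000, so EBIT = 856,980,000,000 ÷ 690,000 = 1,242,000.00.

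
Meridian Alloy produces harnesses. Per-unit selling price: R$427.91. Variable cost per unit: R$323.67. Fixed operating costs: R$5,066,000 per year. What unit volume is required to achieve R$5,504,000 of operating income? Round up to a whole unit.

101,401 harnesses

Contribution margin per unit = R$427.91 − R$323.67 = R$104.24.
Need Q such that Q × R$104.24 − R$5,066,000 = R$5,504,000, i.e. Q = R$10,570,000 / R$104.24 = 101,400.61 → 101,401.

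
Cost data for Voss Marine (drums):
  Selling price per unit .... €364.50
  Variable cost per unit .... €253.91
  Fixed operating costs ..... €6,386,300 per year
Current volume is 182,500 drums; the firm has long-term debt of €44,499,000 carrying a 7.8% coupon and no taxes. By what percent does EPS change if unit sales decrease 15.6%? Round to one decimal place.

Contribution at this volume is 182,500 × €110.59 = €20,182,675.00.
EBIT = €20,182,675.00 − €6,386,300 = €13,796,375.00.
Interest = €3,470,922.00, so EBIT − I = €10,325,453.00.
DCL = total CM / (EBIT − I) = €20,182,675.00 / €10,325,453.00 = 1.9547.
%ΔEPS = DCL × %ΔSales = 1.9547 × -15.6% = -30.5%.

-30.5%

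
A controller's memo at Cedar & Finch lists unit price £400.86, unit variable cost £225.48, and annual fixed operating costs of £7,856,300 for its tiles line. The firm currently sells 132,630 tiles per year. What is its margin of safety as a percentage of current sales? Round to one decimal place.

66.2%

Contribution margin per unit = £400.86 − £225.48 = £175.38. Break-even units = £7,856,300 ÷ £175.38 = 44,795.87; break-even revenue = 44,795.87 × £400.86 = £17,956,873.18.
Current sales = 132,630 × £400.86 = £53,166,061.80.
Margin of safety = (£53,166,061.80 − £17,956,873.18) ÷ £53,166,061.80 = 66.2%.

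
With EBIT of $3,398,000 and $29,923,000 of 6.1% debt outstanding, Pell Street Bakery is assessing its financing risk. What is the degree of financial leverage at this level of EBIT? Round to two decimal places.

2.16

Annual interest charges come to $1,825,303.00.
Degree of financial leverage = EBIT / (EBIT − interest) = $3,398,000 / $1,572,697.00 = 2.1606.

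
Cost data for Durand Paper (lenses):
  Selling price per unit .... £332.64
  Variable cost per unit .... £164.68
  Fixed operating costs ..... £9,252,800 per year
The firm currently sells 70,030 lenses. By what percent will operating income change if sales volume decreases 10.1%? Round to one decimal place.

-47.3%

Total contribution margin = 70,030 × £167.96 = £11,762,238.80.
EBIT = £11,762,238.80 − £9,252,800 = £2,509,438.80.
DOL = contribution ÷ EBIT = £11,762,238.80 ÷ £2,509,438.80 = 4.6872.
Operating income changes by 4.6872 × -10.1% = -47.3%.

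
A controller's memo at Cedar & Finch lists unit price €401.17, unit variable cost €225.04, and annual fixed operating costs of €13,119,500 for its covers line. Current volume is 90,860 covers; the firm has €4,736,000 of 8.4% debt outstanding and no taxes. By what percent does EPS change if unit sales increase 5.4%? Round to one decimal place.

+34.8%

Total contribution margin = 90,860 × €176.13 = €16,003,171.80.
EBIT = €16,003,171.80 − €13,119,500 = €2,883,671.80.
Interest = €397,824.00, so EBIT − I = €2,485,847.80.
Degree of combined leverage = contribution ÷ (EBIT − I) = €16,003,171.80 ÷ €2,485,847.80 = 6.4377.
EPS therefore changes by 6.4377 × (+5.4%) = +34.8%.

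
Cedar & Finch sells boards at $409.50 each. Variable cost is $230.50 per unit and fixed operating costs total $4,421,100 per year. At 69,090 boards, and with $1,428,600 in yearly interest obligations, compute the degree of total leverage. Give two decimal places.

1.90

Contribution at this volume is 69,090 × $179.00 = $12,367,110.00.
EBIT = $12,367,110.00 − $4,421,100 = $7,946,010.00. Interest = $1,428,600.00, so EBIT − I = $6,517,410.00.
DCL = contribution ÷ (EBIT − I) = $12,367,110.00 ÷ $6,517,410.00 = 1.8975.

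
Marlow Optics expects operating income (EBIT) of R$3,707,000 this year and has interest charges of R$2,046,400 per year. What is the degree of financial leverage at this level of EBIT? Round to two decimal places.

Interest = R$2,046,400.00.
DFL = EBIT ÷ (EBIT − I) = R$3,707,000 ÷ (R$3,707,000 − R$2,046,400.00) = R$3,707,000 ÷ R$1,660,600.00 = 2.2323.

2.23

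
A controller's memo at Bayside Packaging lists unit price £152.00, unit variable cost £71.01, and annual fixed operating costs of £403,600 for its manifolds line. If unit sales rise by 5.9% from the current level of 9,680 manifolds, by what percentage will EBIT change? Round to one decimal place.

+12.2%

At 9,680 units, contribution = 9,680 × £80.99 = £783,983.20.
EBIT = £783,983.20 − £403,600 = £380,383.20.
DOL = contribution ÷ EBIT = £783,983.20 ÷ £380,383.20 = 2.0610.
Operating income changes by 2.0610 × +5.9% = +12.2%.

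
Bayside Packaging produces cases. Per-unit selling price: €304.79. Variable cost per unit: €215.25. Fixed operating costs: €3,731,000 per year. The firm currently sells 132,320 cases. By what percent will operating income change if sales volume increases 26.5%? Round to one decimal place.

+38.7%

Contribution at this volume is 132,320 × €89.54 = €11,847,932.80.
Subtracting fixed costs: EBIT = €11,847,932.80 − €3,731,000 = €8,116,932.80.
DOL = contribution ÷ EBIT = €11,847,932.80 ÷ €8,116,932.80 = 1.4597.
So EBIT moves 1.4597 × (+26.5%) = +38.7%.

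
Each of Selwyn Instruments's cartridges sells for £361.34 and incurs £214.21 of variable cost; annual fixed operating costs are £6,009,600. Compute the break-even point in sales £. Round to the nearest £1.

£14,759,117

Contribution margin per unit = £361.34 − £214.21 = £147.13, a CM ratio of £147.13 ÷ £361.34 = 0.4072.
Break-even sales = FC ÷ CM ratio = £6,009,600 × £361.34 / £147.13 = £14,759,117.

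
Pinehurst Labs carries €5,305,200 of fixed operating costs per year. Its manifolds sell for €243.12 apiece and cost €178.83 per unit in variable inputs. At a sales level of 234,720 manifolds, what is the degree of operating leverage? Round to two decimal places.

1.54

Total contribution margin = 234,720 × €64.29 = €15,090,148.80.
Subtracting fixed costs: EBIT = €15,090,148.80 − €5,305,200 = €9,784,948.80.
So DOL = total CM / EBIT = €15,090,148.80 / €9,784,948.80 = 1.5422.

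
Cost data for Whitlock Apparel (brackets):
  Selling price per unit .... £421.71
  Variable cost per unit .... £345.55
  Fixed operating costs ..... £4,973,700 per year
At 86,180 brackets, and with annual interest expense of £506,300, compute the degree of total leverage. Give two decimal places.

6.06

At 86,180 units, contribution = 86,180 × £76.16 = £6,563,468.80.
Subtracting fixed costs: EBIT = £6,563,468.80 − £4,973,700 = £1,589,768.80. Interest = £506,300.00.
DOL = £6,563,468.80 ÷ £1,589,768.80 = 4.1286; DFL = £1,589,768.80 ÷ £1,083,468.80 = 1.4673.
Combined leverage = 4.1286 × 1.4673 = 6.0579.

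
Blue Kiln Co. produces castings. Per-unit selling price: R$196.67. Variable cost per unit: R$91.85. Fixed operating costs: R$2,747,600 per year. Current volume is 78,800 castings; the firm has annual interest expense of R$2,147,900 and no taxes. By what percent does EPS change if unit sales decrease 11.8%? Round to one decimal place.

Total contribution margin = 78,800 × R$104.82 = R$8,259,816.00.
Operating income = contribution − fixed costs = R$8,259,816.00 − R$2,747,600 = R$5,512,216.00.
Interest = R$2,147,900.00, so EBIT − I = R$3,364,316.00.
DCL = total CM / (EBIT − I) = R$8,259,816.00 / R$3,364,316.00 = 2.4551.
EPS therefore changes by 2.4551 × (-11.8%) = -29.0%.

-29.0%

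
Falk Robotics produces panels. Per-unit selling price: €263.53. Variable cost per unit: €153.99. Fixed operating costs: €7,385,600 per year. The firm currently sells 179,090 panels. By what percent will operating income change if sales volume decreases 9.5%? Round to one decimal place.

-15.2%

Total contribution margin = 179,090 × €109.54 = €19,617,518.60.
EBIT = €19,617,518.60 − €7,385,600 = €12,231,918.60.
DOL = contribution ÷ EBIT = €19,617,518.60 ÷ €12,231,918.60 = 1.6038.
Operating income changes by 1.6038 × -9.5% = -15.2%.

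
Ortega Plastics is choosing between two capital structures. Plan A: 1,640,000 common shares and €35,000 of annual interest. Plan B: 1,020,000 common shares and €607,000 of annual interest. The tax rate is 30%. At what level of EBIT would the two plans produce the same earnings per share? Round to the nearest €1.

€1,548,032

Set EPS_A = EPS_B: (EBIT − €35,000)(1 − 0.30) ÷ 1,640,000 = (EBIT − €607,000)(1 − 0.30) ÷ 1,020,000.
The (1 − t) factor cancels: (EBIT − 35,000) × 1,020,000 = (EBIT − 607,000) × 1,640,000.
EBIT × (1,640,000 − 1,020,000) = 607,000 × 1,640,000 − 35,000 × 1,020,000 = 959,780,000,000, so EBIT = 959,780,000,000 ÷ 620,000 = 1,548,032.26.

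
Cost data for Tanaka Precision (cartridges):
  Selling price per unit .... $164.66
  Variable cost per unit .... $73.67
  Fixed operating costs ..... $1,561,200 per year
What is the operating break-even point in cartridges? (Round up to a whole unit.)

17,158 cartridges

Unit CM = price − variable cost = $164.66 − $73.67 = $90.99.
Units to break even: $1,561,200 ÷ $90.99 = 17,157.93, rounded up to 17,158.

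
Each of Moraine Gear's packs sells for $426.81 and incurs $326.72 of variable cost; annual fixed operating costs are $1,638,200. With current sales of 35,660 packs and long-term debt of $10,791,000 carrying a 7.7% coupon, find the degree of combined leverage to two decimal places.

3.24

Contribution at this volume is 35,660 × $100.09 = $3,569,209.40.
EBIT = $3,569,209.40 − $1,638,200 = $1,931,009.40. Interest = $830,907.00, so EBIT − I = $1,100,102.40.
Degree of total leverage = total CM / (EBIT − interest) = $3,569,209.40 / $1,100,102.40 = 3.2444.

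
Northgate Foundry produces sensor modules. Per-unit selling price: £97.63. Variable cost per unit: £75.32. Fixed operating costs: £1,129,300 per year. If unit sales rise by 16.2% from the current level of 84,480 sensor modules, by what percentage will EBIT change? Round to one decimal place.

+40.4%

At 84,480 units, contribution = 84,480 × £22.31 = £1,884,748.80.
Operating income = contribution − fixed costs = £1,884,748.80 − £1,129,300 = £755,448.80.
Degree of operating leverage = £1,884,748.80 / £755,448.80 = 2.4949.
So EBIT moves 2.4949 × (+16.2%) = +40.4%.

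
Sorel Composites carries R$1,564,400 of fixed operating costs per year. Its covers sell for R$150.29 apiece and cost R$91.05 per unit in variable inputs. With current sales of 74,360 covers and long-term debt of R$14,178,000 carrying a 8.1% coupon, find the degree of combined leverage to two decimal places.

Total contribution margin = 74,360 × R$59.24 = R$4,405,086.40.
EBIT = R$4,405,086.40 − R$1,564,400 = R$2,840,686.40. Interest = R$1,148,418.00, so EBIT − I = R$1,692,268.40.
DCL = contribution ÷ (EBIT − I) = R$4,405,086.40 ÷ R$1,692,268.40 = 2.6031.

2.60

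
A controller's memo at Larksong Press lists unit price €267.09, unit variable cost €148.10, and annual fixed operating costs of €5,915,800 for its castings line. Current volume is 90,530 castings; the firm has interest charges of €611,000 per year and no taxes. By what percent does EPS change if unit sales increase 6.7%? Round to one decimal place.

+17.0%

Total contribution margin = 90,530 × €118.99 = €10,772,164.70.
EBIT = €10,772,164.70 − €5,915,800 = €4,856,364.70.
After interest of €611,000.00, pre-tax earnings = €4,245,364.70.
DCL = total CM / (EBIT − I) = €10,772,164.70 / €4,245,364.70 = 2.5374.
EPS therefore changes by 2.5374 × (+6.7%) = +17.0%.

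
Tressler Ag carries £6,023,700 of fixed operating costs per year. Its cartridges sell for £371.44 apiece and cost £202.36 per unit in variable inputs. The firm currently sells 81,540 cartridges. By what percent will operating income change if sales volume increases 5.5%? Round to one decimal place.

+9.8%

Contribution at this volume is 81,540 × £169.08 = £13,786,783.20.
EBIT = £13,786,783.20 − £6,023,700 = £7,763,083.20.
DOL = contribution ÷ EBIT = £13,786,783.20 ÷ £7,763,083.20 = 1.7759.
Operating income changes by 1.7759 × +5.5% = +9.8%.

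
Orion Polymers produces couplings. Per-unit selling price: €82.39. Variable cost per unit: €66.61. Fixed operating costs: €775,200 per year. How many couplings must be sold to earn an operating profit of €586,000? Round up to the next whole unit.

86,262 couplings

Each unit contributes €82.39 − €66.61 = €15.78.
Units = (FC + target) / CM = (€775,200 + €586,000) / €15.78 = 86,261.09, so 86,262 couplings.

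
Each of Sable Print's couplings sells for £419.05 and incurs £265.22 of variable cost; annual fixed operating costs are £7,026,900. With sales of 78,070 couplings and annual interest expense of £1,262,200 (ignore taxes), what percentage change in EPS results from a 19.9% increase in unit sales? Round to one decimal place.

+64.2%

Total contribution margin = 78,070 × £153.83 = £12,009,508.10.
Subtracting fixed costs: EBIT = £12,009,508.10 − £7,026,900 = £4,982,608.10.
Interest = £1,262,200.00, so EBIT − I = £3,720,408.10.
Degree of combined leverage = contribution ÷ (EBIT − I) = £12,009,508.10 ÷ £3,720,408.10 = 3.2280.
EPS therefore changes by 3.2280 × (+19.9%) = +64.2%.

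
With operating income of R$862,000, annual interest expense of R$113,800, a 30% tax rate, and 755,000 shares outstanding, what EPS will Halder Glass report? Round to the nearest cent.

R$0.69

Interest = R$113,800.00, so EBT = R$862,000 − R$113,800.00 = R$748,200.00.
After tax at 30%: net income = R$748,200.00 × 0.70 = R$523,740.00.
EPS = R$523,740.00 ÷ 755,000 = R$0.69.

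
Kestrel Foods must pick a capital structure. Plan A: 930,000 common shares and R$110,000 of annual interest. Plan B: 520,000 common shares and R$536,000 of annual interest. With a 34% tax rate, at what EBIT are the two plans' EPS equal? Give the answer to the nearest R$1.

R$1,076,293

Set EPS_A = EPS_B: (EBIT − R$110,000)(1 − 0.34) ÷ 930,000 = (EBIT − R$536,000)(1 − 0.34) ÷ 520,000.
Cancelling (1 − t) and cross-multiplying: 520,000·(EBIT − 110,000) = 930,000·(EBIT − 536,000).
EBIT × (930,000 − 520,000) = 536,000 × 930,000 − 110,000 × 520,000 = 441,280,000,000, so EBIT = 441,280,000,000 ÷ 410,000 = 1,076,292.68.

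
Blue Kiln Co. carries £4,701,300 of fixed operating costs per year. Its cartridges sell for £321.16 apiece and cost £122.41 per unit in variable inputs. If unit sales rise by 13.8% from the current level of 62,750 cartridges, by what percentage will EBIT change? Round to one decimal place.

+22.1%

Total contribution margin = 62,750 × £198.75 = £12,471,562.50.
Operating income = contribution − fixed costs = £12,471,562.50 − £4,701,300 = £7,770,262.50.
So DOL = total CM / EBIT = £12,471,562.50 / £7,770,262.50 = 1.6050.
%ΔEBIT = DOL × %ΔSales = 1.6050 × +13.8% = +22.1%.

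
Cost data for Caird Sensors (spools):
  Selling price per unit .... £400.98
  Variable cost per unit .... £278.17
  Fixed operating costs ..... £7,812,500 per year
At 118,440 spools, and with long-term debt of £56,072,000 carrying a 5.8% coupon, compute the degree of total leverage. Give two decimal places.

Contribution at this volume is 118,440 × £122.81 = £14,545,616.40.
Subtracting fixed costs: EBIT = £14,545,616.40 − £7,812,500 = £6,733,116.40. Interest = £3,252,176.00, so EBIT − I = £3,480,940.40.
DCL = contribution ÷ (EBIT − I) = £14,545,616.40 ÷ £3,480,940.40 = 4.1786.

4.18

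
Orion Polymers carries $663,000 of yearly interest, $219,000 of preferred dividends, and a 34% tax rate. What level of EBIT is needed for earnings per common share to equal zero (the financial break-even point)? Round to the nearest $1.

Preferred dividends are paid after tax, so their pre-tax equivalent is $219,000 ÷ (1 − 0.34) = $331,818.18.
Financial break-even EBIT = interest + D_p ÷ (1 − t) = $663,000 + $331,818.18 = $994,818.18.

$994,818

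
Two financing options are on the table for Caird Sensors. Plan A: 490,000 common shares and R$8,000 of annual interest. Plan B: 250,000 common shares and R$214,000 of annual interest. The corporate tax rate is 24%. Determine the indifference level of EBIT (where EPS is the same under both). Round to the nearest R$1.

R$428,583

Set EPS_A = EPS_B: (EBIT − R$8,000)(1 − 0.24) ÷ 490,000 = (EBIT − R$214,000)(1 − 0.24) ÷ 250,000.
The (1 − t) factor cancels: (EBIT − 8,000) × 250,000 = (EBIT − 214,000) × 490,000.
EBIT × (490,000 − 250,000) = 214,000 × 490,000 − 8,000 × 250,000 = 102,860,000,000, so EBIT = 102,860,000,000 ÷ 240,000 = 428,583.33.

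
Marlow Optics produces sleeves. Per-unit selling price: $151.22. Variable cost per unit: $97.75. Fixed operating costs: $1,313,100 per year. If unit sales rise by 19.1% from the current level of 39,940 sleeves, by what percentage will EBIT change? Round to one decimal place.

Contribution at this volume is 39,940 × $53.47 = $2,135,591.80.
Operating income = contribution − fixed costs = $2,135,591.80 − $1,313,100 = $822,491.80.
So DOL = total CM / EBIT = $2,135,591.80 / $822,491.80 = 2.5965.
%ΔEBIT = DOL × %ΔSales = 2.5965 × +19.1% = +49.6%.

+49.6%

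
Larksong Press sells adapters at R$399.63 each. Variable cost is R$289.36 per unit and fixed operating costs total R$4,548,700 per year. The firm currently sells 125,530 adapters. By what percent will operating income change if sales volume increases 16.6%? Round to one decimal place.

+24.7%

Contribution at this volume is 125,530 × R$110.27 = R$13,842,193.10.
Operating income = contribution − fixed costs = R$13,842,193.10 − R$4,548,700 = R$9,293,493.10.
DOL = contribution ÷ EBIT = R$13,842,193.10 ÷ R$9,293,493.10 = 1.4894.
So EBIT moves 1.4894 × (+16.6%) = +24.7%.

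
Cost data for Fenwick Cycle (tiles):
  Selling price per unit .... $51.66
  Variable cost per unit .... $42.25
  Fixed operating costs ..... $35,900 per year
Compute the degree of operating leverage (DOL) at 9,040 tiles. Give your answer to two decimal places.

Total contribution margin = 9,040 × $9.41 = $85,066.40.
Operating income = contribution − fixed costs = $85,066.40 − $35,900 = $49,166.40.
Degree of operating leverage = $85,066.40 / $49,166.40 = 1.7302.

1.73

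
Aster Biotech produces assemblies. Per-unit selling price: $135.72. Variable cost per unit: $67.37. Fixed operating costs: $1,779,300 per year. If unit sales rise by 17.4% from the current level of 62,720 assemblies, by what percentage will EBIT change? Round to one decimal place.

+29.7%

Total contribution margin = 62,720 × $68.35 = $4,286,912.00.
EBIT = $4,286,912.00 − $1,779,300 = $2,507,612.00.
So DOL = total CM / EBIT = $4,286,912.00 / $2,507,612.00 = 1.7096.
Operating income changes by 1.7096 × +17.4% = +29.7%.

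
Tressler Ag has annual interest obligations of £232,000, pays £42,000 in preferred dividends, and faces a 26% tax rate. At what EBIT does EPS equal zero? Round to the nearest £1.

£288,757

Grossing the preferred dividend up to pre-tax terms: £42,000 / (1 − 0.26) = £56,756.76.
EPS = 0 when EBIT covers interest plus the pre-tax preferred burden: £232,000 + £56,756.76 = £288,756.76.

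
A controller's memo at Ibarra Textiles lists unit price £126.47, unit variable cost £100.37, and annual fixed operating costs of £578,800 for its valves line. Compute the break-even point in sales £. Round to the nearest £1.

Contribution margin per unit = £126.47 − £100.37 = £26.10, a CM ratio of £26.10 ÷ £126.47 = 0.2064.
Break-even sales = FC ÷ CM ratio = £578,800 × £126.47 / £26.10 = £2,804,630.

£2,804,630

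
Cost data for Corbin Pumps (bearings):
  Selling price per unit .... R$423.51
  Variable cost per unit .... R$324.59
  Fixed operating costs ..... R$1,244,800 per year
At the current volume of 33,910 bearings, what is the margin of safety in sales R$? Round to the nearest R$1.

R$9,031,814

Each unit contributes R$423.51 − R$324.59 = R$98.92. Break-even units = R$1,244,800 ÷ R$98.92 = 12,583.91; break-even revenue = 12,583.91 × R$423.51 = R$5,329,410.11.
Current sales = 33,910 × R$423.51 = R$14,361,224.10.
Margin of safety = R$14,361,224.10 − R$5,329,410.11 = R$9,031,814.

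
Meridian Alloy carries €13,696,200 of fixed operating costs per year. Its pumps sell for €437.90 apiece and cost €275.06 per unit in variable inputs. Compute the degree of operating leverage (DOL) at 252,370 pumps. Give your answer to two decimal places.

At 252,370 units, contribution = 252,370 × €162.84 = €41,095,930.80.
EBIT = €41,095,930.80 − €13,696,200 = €27,399,730.80.
DOL = contribution ÷ EBIT = €41,095,930.80 ÷ €27,399,730.80 = 1.4999.

1.50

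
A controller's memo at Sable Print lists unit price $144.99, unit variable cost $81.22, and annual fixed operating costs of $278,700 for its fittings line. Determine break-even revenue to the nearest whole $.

CM per unit = $144.99 − $81.22 = $63.77; CM ratio = $63.77 / $144.99 = 0.4398.
Break-even revenue = fixed costs × price ÷ CM = $278,700 × $144.99 ÷ $63.77 = $633,663.

$633,663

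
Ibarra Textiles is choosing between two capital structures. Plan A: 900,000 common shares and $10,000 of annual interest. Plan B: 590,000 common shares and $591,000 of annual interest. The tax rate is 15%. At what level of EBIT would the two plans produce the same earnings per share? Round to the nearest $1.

$1,696,774

Set EPS_A = EPS_B: (EBIT − $10,000)(1 − 0.15) ÷ 900,000 = (EBIT − $591,000)(1 − 0.15) ÷ 590,000.
Cancelling (1 − t) and cross-multiplying: 590,000·(EBIT − 10,000) = 900,000·(EBIT − 591,000).
EBIT × (900,000 − 590,000) = 591,000 × 900,000 − 10,000 × 590,000 = 526,000,000,000, so EBIT = 526,000,000,000 ÷ 310,000 = 1,696,774.19.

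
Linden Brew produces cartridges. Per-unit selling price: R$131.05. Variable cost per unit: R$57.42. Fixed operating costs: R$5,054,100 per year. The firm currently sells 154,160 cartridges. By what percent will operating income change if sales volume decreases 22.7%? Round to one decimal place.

At 154,160 units, contribution = 154,160 × R$73.63 = R$11,350,800.80.
EBIT = R$11,350,800.80 − R$5,054,100 = R$6,296,700.80.
Degree of operating leverage = R$11,350,800.80 / R$6,296,700.80 = 1.8027.
Operating income changes by 1.8027 × -22.7% = -40.9%.

-40.9%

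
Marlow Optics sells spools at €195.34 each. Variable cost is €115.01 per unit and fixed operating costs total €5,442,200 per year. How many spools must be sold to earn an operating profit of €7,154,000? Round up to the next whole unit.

Contribution margin per unit = €195.34 − €115.01 = €80.33.
Units = (FC + target) / CM = (€5,442,200 + €7,154,000) / €80.33 = 156,805.68, so 156,806 spools.

156,806 spools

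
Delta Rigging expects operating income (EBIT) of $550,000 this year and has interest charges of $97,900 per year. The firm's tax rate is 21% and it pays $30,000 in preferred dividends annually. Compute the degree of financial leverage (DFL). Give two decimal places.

Annual interest charges come to $97,900.00.
Pre-tax preferred-dividend burden = $30,000 ÷ (1 − 0.21) = $37,974.68.
DFL = EBIT ÷ [EBIT − I − D_p/(1−t)] = $550,000 ÷ [$550,000 − $97,900.00 − $37,974.68] = $550,000 ÷ $414,125.32 = 1.3281.

1.33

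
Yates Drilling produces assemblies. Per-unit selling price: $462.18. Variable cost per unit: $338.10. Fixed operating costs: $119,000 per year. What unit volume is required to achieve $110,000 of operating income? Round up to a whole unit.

Each unit contributes $462.18 − $338.10 = $124.08.
Units = (FC + target) / CM = ($119,000 + $110,000) / $124.08 = 1,845.58, so 1,846 assemblies.

1,846 assemblies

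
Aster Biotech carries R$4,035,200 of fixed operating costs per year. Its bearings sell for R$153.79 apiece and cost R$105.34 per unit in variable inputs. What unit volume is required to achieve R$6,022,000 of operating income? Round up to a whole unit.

Contribution margin per unit = R$153.79 − R$105.34 = R$48.45.
Units = (FC + target) / CM = (R$4,035,200 + R$6,022,000) / R$48.45 = 207,578.95, so 207,579 bearings.

207,579 bearings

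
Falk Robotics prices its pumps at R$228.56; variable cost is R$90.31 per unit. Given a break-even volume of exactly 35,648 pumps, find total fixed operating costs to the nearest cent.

Unit CM = price − variable cost = R$228.56 − R$90.31 = R$138.25.
Fixed costs = break-even units × CM = 35,648 × R$138.25 = R$4,928,336.00.

R$4,928,336.00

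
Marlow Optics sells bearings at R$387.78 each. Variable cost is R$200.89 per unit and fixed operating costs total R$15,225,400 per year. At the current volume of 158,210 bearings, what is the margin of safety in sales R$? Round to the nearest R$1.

R$29,759,333

Each unit contributes R$387.78 − R$200.89 = R$186.89. Break-even units = R$15,225,400 ÷ R$186.89 = 81,467.17; break-even revenue = 81,467.17 × R$387.78 = R$31,591,340.42.
Actual sales revenue = 158,210 × R$387.78 = R$61,350,673.80.
Margin of safety = R$61,350,673.80 − R$31,591,340.42 = R$29,759,333.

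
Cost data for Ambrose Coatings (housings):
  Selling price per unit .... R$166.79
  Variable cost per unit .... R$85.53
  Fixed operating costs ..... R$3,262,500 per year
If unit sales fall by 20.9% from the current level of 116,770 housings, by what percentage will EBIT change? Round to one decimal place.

Contribution at this volume is 116,770 × R$81.26 = R$9,488,730.20.
EBIT = R$9,488,730.20 − R$3,262,500 = R$6,226,230.20.
DOL = contribution ÷ EBIT = R$9,488,730.20 ÷ R$6,226,230.20 = 1.5240.
So EBIT moves 1.5240 × (-20.9%) = -31.9%.

-31.9%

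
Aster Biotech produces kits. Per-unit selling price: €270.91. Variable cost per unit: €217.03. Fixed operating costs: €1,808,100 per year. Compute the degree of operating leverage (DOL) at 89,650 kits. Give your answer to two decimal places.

At 89,650 units, contribution = 89,650 × €53.88 = €4,830,342.00.
EBIT = €4,830,342.00 − €1,808,100 = €3,022,242.00.
Degree of operating leverage = €4,830,342.00 / €3,022,242.00 = 1.5983.

1.60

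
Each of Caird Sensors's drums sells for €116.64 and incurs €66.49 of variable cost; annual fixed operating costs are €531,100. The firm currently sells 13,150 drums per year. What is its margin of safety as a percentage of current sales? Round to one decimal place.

19.5%

Each unit contributes €116.64 − €66.49 = €50.15. Break-even units = €531,100 ÷ €50.15 = 10,590.23; break-even revenue = 10,590.23 × €116.64 = €1,235,244.35.
Current sales = 13,150 × €116.64 = €1,533,816.00.
Margin of safety = (€1,533,816.00 − €1,235,244.35) ÷ €1,533,816.00 = 19.5%.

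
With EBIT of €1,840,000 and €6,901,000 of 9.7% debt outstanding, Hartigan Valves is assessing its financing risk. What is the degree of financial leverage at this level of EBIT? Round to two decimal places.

Interest = €669,397.00.
DFL = EBIT ÷ (EBIT − I) = €1,840,000 ÷ (€1,840,000 − €669,397.00) = €1,840,000 ÷ €1,170,603.00 = 1.5718.

1.57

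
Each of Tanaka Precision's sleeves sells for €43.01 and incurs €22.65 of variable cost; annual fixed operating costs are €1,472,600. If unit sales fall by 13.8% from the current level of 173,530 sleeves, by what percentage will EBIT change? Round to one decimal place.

Total contribution margin = 173,530 × €20.36 = €3,533,070.80.
EBIT = €3,533,070.80 − €1,472,600 = €2,060,470.80.
DOL = contribution ÷ EBIT = €3,533,070.80 ÷ €2,060,470.80 = 1.7147.
So EBIT moves 1.7147 × (-13.8%) = -23.7%.

-23.7%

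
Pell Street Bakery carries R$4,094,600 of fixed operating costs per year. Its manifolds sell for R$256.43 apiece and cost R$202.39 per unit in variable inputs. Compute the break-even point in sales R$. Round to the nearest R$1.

R$19,429,650

Contribution margin per unit = R$256.43 − R$202.39 = R$54.04, a CM ratio of R$54.04 ÷ R$256.43 = 0.2107.
Break-even sales = FC ÷ CM ratio = R$4,094,600 × R$256.43 / R$54.04 = R$19,429,650.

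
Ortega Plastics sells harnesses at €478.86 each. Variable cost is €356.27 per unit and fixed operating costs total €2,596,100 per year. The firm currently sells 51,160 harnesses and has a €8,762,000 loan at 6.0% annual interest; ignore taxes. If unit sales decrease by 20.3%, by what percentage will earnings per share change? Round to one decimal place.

-40.4%

Total contribution margin = 51,160 × €122.59 = €6,271,704.40.
Subtracting fixed costs: EBIT = €6,271,704.40 − €2,596,100 = €3,675,604.40.
After interest of €525,720.00, pre-tax earnings = €3,149,884.40.
DCL = total CM / (EBIT − I) = €6,271,704.40 / €3,149,884.40 = 1.9911.
EPS therefore changes by 1.9911 × (-20.3%) = -40.4%.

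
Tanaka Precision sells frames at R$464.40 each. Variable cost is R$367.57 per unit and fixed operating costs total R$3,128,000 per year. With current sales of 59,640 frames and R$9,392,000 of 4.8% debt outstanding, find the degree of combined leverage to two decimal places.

2.63

Total contribution margin = 59,640 × R$96.83 = R$5,774,941.20.
EBIT = R$5,774,941.20 − R$3,128,000 = R$2,646,941.20. Interest = R$450,816.00, so EBIT − I = R$2,196,125.20.
Degree of total leverage = total CM / (EBIT − interest) = R$5,774,941.20 / R$2,196,125.20 = 2.6296.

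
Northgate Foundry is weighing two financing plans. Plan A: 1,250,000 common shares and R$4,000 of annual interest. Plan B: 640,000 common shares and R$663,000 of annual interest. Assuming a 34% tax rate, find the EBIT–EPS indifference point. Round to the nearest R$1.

R$1,354,410

At indifference, (EBIT − 4,000)(1 − t)/1,250,000 = (EBIT − 663,000)(1 − t)/640,000.
The (1 − t) factor cancels: (EBIT − 4,000) × 640,000 = (EBIT − 663,000) × 1,250,000.
Solving, EBIT = (663,000·1,250,000 − 4,000·640,000) / (1,250,000 − 640,000) = 826,190,000,000 / 610,000 = 1,354,409.84.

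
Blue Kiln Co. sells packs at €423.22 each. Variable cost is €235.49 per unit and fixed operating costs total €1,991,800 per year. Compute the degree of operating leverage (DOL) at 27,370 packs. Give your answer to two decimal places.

1.63

At 27,370 units, contribution = 27,370 × €187.73 = €5,138,170.10.
EBIT = €5,138,170.10 − €1,991,800 = €3,146,370.10.
DOL = contribution ÷ EBIT = €5,138,170.10 ÷ €3,146,370.10 = 1.6330.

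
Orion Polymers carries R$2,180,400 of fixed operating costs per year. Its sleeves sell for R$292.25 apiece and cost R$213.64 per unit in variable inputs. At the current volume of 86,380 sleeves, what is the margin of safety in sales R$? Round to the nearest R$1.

Each unit contributes R$292.25 − R$213.64 = R$78.61. Break-even units = R$2,180,400 ÷ R$78.61 = 27,736.93; break-even revenue = 27,736.93 × R$292.25 = R$8,106,117.54.
Actual sales revenue = 86,380 × R$292.25 = R$25,244,555.00.
Margin of safety = R$25,244,555.00 − R$8,106,117.54 = R$17,138,437.

R$17,138,437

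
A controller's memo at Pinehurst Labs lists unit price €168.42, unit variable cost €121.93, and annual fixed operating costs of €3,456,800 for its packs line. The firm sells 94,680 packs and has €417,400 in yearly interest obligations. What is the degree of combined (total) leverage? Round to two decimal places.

Total contribution margin = 94,680 × €46.49 = €4,401,673.20.
EBIT = €4,401,673.20 − €3,456,800 = €944,873.20. Interest = €417,400.00, so EBIT − I = €527,473.20.
Degree of total leverage = total CM / (EBIT − interest) = €4,401,673.20 / €527,473.20 = 8.3448.

8.34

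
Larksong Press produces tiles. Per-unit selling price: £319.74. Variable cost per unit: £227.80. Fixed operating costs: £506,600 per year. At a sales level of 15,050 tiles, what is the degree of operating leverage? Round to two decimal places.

Total contribution margin = 15,050 × £91.94 = £1,383,697.00.
Subtracting fixed costs: EBIT = £1,383,697.00 − £506,600 = £877,097.00.
So DOL = total CM / EBIT = £1,383,697.00 / £877,097.00 = 1.5776.

1.58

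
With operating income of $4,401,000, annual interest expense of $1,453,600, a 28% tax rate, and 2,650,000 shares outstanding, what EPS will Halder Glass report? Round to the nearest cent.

$0.80

Pre-tax income = $4,401,000 − $1,453,600.00 = $2,947,400.00.
After tax at 28%: net income = $2,947,400.00 × 0.72 = $2,122,128.00.
Per share: $2,122,128.00 / 2,650,000 shares = $0.80.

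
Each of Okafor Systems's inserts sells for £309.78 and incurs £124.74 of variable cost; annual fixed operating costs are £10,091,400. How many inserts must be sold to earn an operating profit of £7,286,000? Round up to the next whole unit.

93,912 inserts

Each unit contributes £309.78 − £124.74 = £185.04.
Need Q such that Q × £185.04 − £10,091,400 = £7,286,000, i.e. Q = £17,377,400 / £185.04 = 93,911.59 → 93,912.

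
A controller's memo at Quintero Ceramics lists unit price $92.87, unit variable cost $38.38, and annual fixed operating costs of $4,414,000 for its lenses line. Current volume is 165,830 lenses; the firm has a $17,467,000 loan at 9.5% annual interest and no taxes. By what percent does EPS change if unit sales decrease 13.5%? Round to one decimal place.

-41.2%

At 165,830 units, contribution = 165,830 × $54.49 = $9,036,076.70.
EBIT = $9,036,076.70 − $4,414,000 = $4,622,076.70.
After interest of $1,659,365.00, pre-tax earnings = $2,962,711.70.
Degree of combined leverage = contribution ÷ (EBIT − I) = $9,036,076.70 ÷ $2,962,711.70 = 3.0499.
EPS therefore changes by 3.0499 × (-13.5%) = -41.2%.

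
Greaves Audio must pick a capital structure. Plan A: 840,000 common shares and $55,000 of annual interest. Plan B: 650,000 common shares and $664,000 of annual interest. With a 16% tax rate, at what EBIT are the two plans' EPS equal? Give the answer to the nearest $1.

$2,747,421

Set EPS_A = EPS_B: (EBIT − $55,000)(1 − 0.16) ÷ 840,000 = (EBIT − $664,000)(1 − 0.16) ÷ 650,000.
The (1 − t) factor cancels: (EBIT − 55,000) × 650,000 = (EBIT − 664,000) × 840,000.
Solving, EBIT = (664,000·840,000 − 55,000·650,000) / (840,000 − 650,000) = 522,010,000,000 / 190,000 = 2,747,421.05.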